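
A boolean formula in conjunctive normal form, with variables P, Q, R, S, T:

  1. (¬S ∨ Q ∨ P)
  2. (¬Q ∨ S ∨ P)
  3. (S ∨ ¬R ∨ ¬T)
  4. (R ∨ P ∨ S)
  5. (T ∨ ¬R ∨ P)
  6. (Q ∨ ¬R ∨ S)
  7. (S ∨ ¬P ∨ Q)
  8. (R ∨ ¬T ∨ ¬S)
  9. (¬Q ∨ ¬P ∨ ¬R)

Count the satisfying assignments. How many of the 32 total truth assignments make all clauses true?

8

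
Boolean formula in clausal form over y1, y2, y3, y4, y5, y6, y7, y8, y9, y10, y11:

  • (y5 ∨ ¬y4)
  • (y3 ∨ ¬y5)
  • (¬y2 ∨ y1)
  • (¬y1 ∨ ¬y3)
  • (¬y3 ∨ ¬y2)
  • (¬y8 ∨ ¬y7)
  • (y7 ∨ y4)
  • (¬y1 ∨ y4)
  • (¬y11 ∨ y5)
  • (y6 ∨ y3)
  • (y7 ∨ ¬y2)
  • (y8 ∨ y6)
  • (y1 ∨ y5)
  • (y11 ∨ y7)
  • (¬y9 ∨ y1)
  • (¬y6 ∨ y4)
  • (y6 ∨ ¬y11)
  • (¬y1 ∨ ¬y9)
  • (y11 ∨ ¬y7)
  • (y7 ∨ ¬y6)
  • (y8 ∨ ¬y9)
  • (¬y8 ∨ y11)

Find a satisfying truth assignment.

y1 = F  y2 = F  y3 = T  y4 = T  y5 = T  y6 = T  y7 = T  y8 = F  y9 = F  y10 = F  y11 = T

Check each clause:
  1. (y5 ∨ ¬y4) — y5 is true.
  2. (¬y5 ∨ y3) — y3 is true.
  3. (¬y2 ∨ y1) — ¬y2 is true.
  4. (¬y1 ∨ ¬y3) — ¬y1 is true.
  5. (¬y3 ∨ ¬y2) — ¬y2 is true.
  6. (¬y8 ∨ ¬y7) — ¬y8 is true.
  7. (y4 ∨ y7) — y4 is true.
  8. (y4 ∨ ¬y1) — y4 is true.
  9. (¬y11 ∨ y5) — y5 is true.
  10. (y6 ∨ y3) — y3 is true.
  11. (¬y2 ∨ y7) — ¬y2 is true.
  12. (y8 ∨ y6) — y6 is true.
  13. (y5 ∨ y1) — y5 is true.
  14. (y11 ∨ y7) — y11 is true.
  15. (y1 ∨ ¬y9) — ¬y9 is true.
  16. (y4 ∨ ¬y6) — y4 is true.
  17. (y6 ∨ ¬y11) — y6 is true.
  18. (¬y1 ∨ ¬y9) — ¬y1 is true.
  19. (y11 ∨ ¬y7) — y11 is true.
  20. (¬y6 ∨ y7) — y7 is true.
  21. (y8 ∨ ¬y9) — ¬y9 is true.
  22. (¬y8 ∨ y11) — ¬y8 is true.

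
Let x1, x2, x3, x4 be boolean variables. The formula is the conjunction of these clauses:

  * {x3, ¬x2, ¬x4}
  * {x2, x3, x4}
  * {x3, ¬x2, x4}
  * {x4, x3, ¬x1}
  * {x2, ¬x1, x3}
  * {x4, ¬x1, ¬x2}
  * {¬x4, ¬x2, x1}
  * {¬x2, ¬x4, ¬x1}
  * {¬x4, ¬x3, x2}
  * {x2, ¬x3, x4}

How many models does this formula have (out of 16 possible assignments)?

2

The models are:
  x1=F x2=F x3=F x4=T
  x1=F x2=T x3=T x4=F
That's 2 in total.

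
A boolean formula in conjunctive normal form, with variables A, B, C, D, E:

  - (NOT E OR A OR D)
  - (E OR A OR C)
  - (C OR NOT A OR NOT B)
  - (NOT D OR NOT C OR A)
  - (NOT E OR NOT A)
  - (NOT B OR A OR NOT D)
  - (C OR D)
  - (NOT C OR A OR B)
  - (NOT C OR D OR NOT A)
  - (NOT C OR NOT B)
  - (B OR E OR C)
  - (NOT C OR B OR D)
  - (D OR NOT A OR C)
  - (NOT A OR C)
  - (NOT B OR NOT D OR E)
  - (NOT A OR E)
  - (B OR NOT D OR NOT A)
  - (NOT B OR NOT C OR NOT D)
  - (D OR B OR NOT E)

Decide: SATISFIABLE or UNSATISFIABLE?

SATISFIABLE

Try A = False.
For the remaining variables, B = False, C = False, D = True, E = True works.
So A=F, B=F, C=F, D=T, E=T is a satisfying assignment.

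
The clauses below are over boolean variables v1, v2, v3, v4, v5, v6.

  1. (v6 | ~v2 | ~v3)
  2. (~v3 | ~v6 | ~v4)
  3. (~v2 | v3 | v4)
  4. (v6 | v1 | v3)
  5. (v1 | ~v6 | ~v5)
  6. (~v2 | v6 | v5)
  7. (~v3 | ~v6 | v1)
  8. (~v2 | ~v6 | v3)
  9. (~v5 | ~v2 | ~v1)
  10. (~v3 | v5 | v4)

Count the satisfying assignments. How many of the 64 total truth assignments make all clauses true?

17

Case analysis on v3 and v6:
  v3=T, v6=T: remaining (v1,v2,v4,v5) ∈ {(T,F,F,T)} — 1.
  v3=T, v6=F: v1 free; 3 ways for (v2,v4,v5) × 2^1 = 6.
  v3=F, v6=T: v4 free; 3 ways for (v1,v2,v5) × 2^1 = 6.
  v3=F, v6=F: remaining (v1,v2,v4,v5) ∈ {(T,F,F,F); (T,F,F,T); (T,F,T,F); (T,F,T,T)} — 4.
Total: 1 + 6 + 6 + 4 = 17.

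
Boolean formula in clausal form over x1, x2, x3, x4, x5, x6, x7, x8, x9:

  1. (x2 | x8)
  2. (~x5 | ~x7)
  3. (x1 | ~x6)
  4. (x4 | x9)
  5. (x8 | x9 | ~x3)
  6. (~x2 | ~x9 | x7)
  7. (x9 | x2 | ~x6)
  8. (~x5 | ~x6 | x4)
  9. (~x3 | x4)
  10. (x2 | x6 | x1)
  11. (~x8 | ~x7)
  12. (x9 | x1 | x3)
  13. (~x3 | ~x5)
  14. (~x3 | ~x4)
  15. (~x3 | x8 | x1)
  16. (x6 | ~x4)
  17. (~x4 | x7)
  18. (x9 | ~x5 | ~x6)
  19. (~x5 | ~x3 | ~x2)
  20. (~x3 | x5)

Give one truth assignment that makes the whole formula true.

x1=True  x2=False  x3=False  x4=False  x5=True  x6=False  x7=False  x8=True  x9=True

Check each clause:
  1. (x2 | x8) — x8 is true.
  2. (~x5 | ~x7) — ~x7 is true.
  3. (x1 | ~x6) — x1 is true.
  4. (x4 | x9) — x9 is true.
  5. (x8 | x9 | ~x3) — x8 is true.
  6. (x7 | ~x9 | ~x2) — ~x2 is true.
  7. (~x6 | x2 | x9) — x9 is true.
  8. (x4 | ~x5 | ~x6) — ~x6 is true.
  9. (~x3 | x4) — ~x3 is true.
  10. (x2 | x1 | x6) — x1 is true.
  11. (~x8 | ~x7) — ~x7 is true.
  12. (x1 | x9 | x3) — x9 is true.
  13. (~x3 | ~x5) — ~x3 is true.
  14. (~x3 | ~x4) — ~x4 is true.
  15. (x1 | ~x3 | x8) — x8 is true.
  16. (~x4 | x6) — ~x4 is true.
  17. (x7 | ~x4) — ~x4 is true.
  18. (x9 | ~x6 | ~x5) — x9 is true.
  19. (~x2 | ~x3 | ~x5) — ~x3 is true.
  20. (x5 | ~x3) — x5 is true.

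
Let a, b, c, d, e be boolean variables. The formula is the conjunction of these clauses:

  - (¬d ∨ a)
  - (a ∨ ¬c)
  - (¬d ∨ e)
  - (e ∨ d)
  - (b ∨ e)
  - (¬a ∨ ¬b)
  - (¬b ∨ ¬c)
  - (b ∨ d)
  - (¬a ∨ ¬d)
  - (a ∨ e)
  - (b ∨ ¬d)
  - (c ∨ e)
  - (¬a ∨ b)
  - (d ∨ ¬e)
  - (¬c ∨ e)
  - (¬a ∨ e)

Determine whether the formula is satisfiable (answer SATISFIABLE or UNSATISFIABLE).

UNSATISFIABLE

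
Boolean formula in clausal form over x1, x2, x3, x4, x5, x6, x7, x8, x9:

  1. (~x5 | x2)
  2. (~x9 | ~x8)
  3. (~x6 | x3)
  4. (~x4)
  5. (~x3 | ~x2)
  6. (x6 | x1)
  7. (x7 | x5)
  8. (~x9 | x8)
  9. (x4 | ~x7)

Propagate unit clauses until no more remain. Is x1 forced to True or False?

True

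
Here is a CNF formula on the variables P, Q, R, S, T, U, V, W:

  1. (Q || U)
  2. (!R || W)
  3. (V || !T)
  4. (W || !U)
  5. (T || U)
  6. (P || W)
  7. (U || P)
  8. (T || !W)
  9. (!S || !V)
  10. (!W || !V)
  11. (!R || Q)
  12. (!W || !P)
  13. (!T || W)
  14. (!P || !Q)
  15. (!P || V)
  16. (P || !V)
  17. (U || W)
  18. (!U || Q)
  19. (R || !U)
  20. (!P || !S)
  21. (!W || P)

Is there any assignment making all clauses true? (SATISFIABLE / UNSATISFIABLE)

W = True:
  propagation gives T=True, V=True; an empty clause results — contradiction.
W = False:
  propagation gives R=False, U=False; an empty clause results — contradiction.
Every branch closes, so no satisfying assignment exists.

UNSATISFIABLE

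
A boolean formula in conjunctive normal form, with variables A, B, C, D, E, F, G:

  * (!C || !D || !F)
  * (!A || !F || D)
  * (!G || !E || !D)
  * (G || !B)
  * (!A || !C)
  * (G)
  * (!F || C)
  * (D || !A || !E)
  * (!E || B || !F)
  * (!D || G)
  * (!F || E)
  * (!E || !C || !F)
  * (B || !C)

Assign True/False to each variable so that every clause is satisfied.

The clause (G) is unit: G must be True.
B occurs only positively in the remaining clauses — set B = True.
Pure literal: F appears only negated; assign F = False.
Set A = True and propagate.
  then C is forced to False.
Branch on D: take D = True.
  then E is forced to False.
Every clause has at least one true literal under this assignment.

A=1, B=1, C=0, D=1, E=0, F=0, G=1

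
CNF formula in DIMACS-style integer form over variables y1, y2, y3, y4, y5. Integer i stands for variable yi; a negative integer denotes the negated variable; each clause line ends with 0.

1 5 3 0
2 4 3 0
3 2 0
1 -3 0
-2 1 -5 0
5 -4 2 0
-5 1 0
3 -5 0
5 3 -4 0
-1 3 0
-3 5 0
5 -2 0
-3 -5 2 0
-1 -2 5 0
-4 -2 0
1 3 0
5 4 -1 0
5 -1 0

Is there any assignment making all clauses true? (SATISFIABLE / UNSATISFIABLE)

SATISFIABLE

Branch on y1: take y1 = True.
  then y3 is forced to True.
  then y5 is forced to True.
  then y2 is forced to True.
  then y4 is forced to False.
So y1=True  y2=True  y3=True  y4=False  y5=True is a satisfying assignment.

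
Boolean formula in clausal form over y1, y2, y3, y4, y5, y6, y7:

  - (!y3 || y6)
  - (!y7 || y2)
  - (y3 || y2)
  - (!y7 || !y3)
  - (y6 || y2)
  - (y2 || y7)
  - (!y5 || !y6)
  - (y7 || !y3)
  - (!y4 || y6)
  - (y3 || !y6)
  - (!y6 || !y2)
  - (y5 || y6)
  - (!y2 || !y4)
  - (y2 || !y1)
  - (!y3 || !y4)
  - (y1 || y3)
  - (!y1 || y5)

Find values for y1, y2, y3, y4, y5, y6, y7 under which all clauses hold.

y1 = True, y2 = True, y3 = False, y4 = False, y5 = True, y6 = False, y7 = False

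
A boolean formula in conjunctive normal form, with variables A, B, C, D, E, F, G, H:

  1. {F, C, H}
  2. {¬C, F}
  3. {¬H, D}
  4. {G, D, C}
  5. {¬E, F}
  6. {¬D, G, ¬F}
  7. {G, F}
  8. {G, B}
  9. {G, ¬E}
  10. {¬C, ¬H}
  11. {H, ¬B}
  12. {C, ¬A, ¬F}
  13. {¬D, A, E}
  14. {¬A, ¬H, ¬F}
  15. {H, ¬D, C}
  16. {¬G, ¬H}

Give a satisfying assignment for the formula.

A=False, B=False, C=False, D=False, E=True, F=True, G=True, H=False

Branch on A: take A = False.
The remaining clauses are satisfied by B = False, C = False, D = False, E = True, F = True, G = True, H = False.
Check each clause:
  1. {H, F, C} — F is true.
  2. {¬C, F} — ¬C is true.
  3. {¬H, D} — ¬H is true.
  4. {G, D, C} — G is true.
  5. {¬E, F} — F is true.
  6. {¬D, ¬F, G} — ¬D is true.
  7. {G, F} — F is true.
  8. {B, G} — G is true.
  9. {G, ¬E} — G is true.
  10. {¬C, ¬H} — ¬H is true.
  11. {¬B, H} — ¬B is true.
  12. {¬F, C, ¬A} — ¬A is true.
  13. {A, ¬D, E} — ¬D is true.
  14. {¬H, ¬A, ¬F} — ¬H is true.
  15. {¬D, H, C} — ¬D is true.
  16. {¬G, ¬H} — ¬H is true.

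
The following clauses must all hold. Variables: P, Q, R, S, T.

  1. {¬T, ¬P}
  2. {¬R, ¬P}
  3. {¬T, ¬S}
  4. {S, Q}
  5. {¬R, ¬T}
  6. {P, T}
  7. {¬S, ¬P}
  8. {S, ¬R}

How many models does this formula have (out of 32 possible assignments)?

2

Satisfying assignments:
  P=F Q=T R=F S=F T=T
  P=T Q=T R=F S=F T=F
That's 2 in total.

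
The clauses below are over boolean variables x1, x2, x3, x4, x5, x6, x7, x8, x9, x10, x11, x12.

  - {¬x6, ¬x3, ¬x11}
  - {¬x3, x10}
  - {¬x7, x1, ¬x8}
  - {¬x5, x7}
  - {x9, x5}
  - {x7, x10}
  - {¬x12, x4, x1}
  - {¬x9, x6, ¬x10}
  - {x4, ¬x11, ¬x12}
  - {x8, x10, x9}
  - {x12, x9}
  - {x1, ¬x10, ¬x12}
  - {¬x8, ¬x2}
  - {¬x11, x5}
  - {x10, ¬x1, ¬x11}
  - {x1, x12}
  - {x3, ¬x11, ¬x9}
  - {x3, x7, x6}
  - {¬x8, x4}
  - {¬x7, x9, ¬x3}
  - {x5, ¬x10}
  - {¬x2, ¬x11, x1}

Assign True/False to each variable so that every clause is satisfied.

Pure literal: x4 appears only positively; assign x4 = True.
Pure literal: x11 appears only negated; assign x11 = False.
Branch on x1: take x1 = True.
Try x2 = True.
  then x8 is forced to False.
For the remaining variables, x3 = True, x5 = True, x6 = True, x7 = True, x9 = True, x10 = True, x12 = True works.
Every clause has at least one true literal under this assignment.

x1=T  x2=T  x3=T  x4=T  x5=T  x6=T  x7=T  x8=F  x9=T  x10=T  x11=F  x12=T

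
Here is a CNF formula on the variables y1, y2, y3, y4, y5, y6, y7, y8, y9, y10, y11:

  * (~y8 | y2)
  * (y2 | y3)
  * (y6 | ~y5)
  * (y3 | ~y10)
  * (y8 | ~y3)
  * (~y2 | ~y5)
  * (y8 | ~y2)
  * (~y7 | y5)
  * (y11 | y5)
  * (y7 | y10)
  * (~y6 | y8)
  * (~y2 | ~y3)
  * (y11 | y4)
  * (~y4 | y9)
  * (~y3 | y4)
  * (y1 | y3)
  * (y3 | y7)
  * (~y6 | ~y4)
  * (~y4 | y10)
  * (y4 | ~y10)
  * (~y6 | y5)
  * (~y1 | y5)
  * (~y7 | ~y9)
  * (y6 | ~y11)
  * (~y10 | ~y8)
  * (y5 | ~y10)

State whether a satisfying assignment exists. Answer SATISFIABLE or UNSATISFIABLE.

y3 = True:
  propagation gives y8=True, y2=True; an empty clause results — contradiction.
y3 = False:
  propagation gives y2=True, y10=False, y5=False, y8=True; an empty clause results — contradiction.
Every branch closes, so no satisfying assignment exists.

UNSATISFIABLE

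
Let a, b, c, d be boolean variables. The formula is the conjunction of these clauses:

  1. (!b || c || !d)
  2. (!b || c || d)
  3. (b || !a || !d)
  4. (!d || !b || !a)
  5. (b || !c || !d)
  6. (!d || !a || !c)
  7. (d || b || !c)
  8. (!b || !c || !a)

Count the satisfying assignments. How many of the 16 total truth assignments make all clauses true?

5

Satisfying assignments:
  a=F b=F c=F d=F
  a=F b=F c=F d=T
  a=F b=T c=T d=F
  a=F b=T c=T d=T
  a=T b=F c=F d=F
That's 5 in total.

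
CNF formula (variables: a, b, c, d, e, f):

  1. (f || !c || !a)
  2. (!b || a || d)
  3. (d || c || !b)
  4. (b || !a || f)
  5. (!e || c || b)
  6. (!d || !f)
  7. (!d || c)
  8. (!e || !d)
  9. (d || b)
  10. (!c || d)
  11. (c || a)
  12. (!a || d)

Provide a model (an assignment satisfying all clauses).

a = False  b = True  c = True  d = True  e = False  f = False

Check each clause:
  1. (f || !a || !c) — !a is true.
  2. (!b || d || a) — d is true.
  3. (d || !b || c) — c is true.
  4. (f || !a || b) — b is true.
  5. (b || !e || c) — b is true.
  6. (!d || !f) — !f is true.
  7. (c || !d) — c is true.
  8. (!d || !e) — !e is true.
  9. (d || b) — b is true.
  10. (d || !c) — d is true.
  11. (c || a) — c is true.
  12. (!a || d) — d is true.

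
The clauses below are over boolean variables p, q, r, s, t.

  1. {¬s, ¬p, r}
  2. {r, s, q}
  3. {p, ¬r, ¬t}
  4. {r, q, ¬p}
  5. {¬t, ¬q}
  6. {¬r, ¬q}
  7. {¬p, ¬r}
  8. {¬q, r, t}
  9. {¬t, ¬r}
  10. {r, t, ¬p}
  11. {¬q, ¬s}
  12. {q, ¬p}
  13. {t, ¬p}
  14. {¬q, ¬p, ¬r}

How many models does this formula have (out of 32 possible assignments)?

The models are:
  p=0 q=0 r=0 s=1 t=0
  p=0 q=0 r=0 s=1 t=1
  p=0 q=0 r=1 s=0 t=0
  p=0 q=0 r=1 s=1 t=0
Count: 4.

4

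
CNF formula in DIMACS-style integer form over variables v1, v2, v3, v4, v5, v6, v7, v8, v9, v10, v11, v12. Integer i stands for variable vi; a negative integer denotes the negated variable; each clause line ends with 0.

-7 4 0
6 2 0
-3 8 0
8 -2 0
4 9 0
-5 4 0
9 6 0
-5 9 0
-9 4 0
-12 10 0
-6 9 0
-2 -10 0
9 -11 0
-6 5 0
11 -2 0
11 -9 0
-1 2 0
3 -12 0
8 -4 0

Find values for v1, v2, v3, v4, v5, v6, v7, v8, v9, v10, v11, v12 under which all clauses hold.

v1 = F  v2 = F  v3 = T  v4 = T  v5 = T  v6 = T  v7 = F  v8 = T  v9 = T  v10 = F  v11 = T  v12 = F

Pure literal: v1 appears only negated; assign v1 = False.
Pure literal: v7 appears only negated; assign v7 = False.
Set v2 = False and propagate.
  then v6 is forced to True.
  then v9 is forced to True.
  then v4 is forced to True.
  then v5 is forced to True.
  then v11 is forced to True.
  then v8 is forced to True.
Branch on v3: take v3 = True.
Branch on v10: take v10 = False.
  then v12 is forced to False.
Every clause has at least one true literal under this assignment.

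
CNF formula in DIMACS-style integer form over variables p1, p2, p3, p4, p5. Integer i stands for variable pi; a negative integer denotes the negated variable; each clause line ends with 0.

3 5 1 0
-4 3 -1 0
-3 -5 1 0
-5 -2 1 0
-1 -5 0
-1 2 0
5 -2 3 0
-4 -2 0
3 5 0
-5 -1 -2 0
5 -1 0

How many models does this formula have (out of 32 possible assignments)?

5

Satisfying assignments:
  p1=F p2=F p3=F p4=F p5=T
  p1=F p2=F p3=F p4=T p5=T
  p1=F p2=F p3=T p4=F p5=F
  p1=F p2=F p3=T p4=T p5=F
  p1=F p2=T p3=T p4=F p5=F
That's 5 in total.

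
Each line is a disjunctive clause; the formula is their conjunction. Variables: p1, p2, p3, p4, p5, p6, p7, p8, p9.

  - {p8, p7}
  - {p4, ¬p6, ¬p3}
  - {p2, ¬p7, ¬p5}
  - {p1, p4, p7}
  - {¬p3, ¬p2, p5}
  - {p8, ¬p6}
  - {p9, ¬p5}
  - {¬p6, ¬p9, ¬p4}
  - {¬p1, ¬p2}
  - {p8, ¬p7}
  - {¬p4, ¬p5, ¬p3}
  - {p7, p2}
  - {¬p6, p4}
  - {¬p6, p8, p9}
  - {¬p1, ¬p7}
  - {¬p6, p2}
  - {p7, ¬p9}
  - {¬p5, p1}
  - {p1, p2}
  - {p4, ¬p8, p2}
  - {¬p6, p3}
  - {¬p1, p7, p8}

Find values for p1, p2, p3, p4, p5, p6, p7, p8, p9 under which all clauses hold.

Pure literal: p6 appears only negated; assign p6 = False.
Set p1 = False and propagate.
  then p5 is forced to False.
  then p2 is forced to True.
  then p3 is forced to False.
Branch on p4: take p4 = False.
  then p7 is forced to True.
  then p8 is forced to True.
p9 is now unconstrained; take p9 = False.
Every clause has at least one true literal under this assignment.
Check each clause:
  1. {p7, p8} — p8 is true.
  2. {p4, ¬p6, ¬p3} — ¬p6 is true.
  3. {p2, ¬p7, ¬p5} — p2 is true.
  4. {p1, p4, p7} — p7 is true.
  5. {¬p2, p5, ¬p3} — ¬p3 is true.
  6. {p8, ¬p6} — p8 is true.
  7. {¬p5, p9} — ¬p5 is true.
  8. {¬p9, ¬p4, ¬p6} — ¬p6 is true.
  9. {¬p2, ¬p1} — ¬p1 is true.
  10. {¬p7, p8} — p8 is true.
  11. {¬p4, ¬p5, ¬p3} — ¬p5 is true.
  12. {p7, p2} — p2 is true.
  13. {p4, ¬p6} — ¬p6 is true.
  14. {p9, ¬p6, p8} — p8 is true.
  15. {¬p1, ¬p7} — ¬p1 is true.
  16. {¬p6, p2} — p2 is true.
  17. {¬p9, p7} — ¬p9 is true.
  18. {p1, ¬p5} — ¬p5 is true.
  19. {p1, p2} — p2 is true.
  20. {¬p8, p2, p4} — p2 is true.
  21. {¬p6, p3} — ¬p6 is true.
  22. {p7, ¬p1, p8} — p8 is true.

p1 = F, p2 = T, p3 = F, p4 = F, p5 = F, p6 = F, p7 = T, p8 = T, p9 = F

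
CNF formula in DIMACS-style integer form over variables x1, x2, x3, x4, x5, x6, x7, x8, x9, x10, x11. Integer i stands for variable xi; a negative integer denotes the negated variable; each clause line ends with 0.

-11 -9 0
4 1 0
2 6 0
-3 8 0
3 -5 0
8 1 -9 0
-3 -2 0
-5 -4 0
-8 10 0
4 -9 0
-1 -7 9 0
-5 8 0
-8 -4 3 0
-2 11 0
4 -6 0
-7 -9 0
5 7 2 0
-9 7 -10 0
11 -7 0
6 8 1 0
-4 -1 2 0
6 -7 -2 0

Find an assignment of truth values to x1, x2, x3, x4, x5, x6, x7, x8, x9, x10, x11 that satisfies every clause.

Set x1 = False and propagate.
  then x4 is forced to True.
  then x5 is forced to False.
Try x2 = False.
  then x6 is forced to True.
  then x7 is forced to True.
  then x9 is forced to False.
  then x11 is forced to True.
The remaining clauses are satisfied by x3 = False, x8 = False, x10 = False.
Every clause has at least one true literal under this assignment.

x1=False, x2=False, x3=False, x4=True, x5=False, x6=True, x7=True, x8=False, x9=False, x10=False, x11=True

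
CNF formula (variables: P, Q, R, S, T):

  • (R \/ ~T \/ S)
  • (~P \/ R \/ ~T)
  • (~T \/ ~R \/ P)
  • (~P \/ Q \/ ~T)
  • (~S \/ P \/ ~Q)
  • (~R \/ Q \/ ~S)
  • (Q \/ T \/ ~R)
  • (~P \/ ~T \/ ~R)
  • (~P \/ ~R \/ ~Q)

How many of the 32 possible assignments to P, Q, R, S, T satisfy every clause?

Split on R, then P.
  R=1, P=1: a clause becomes empty — 0.
  R=1, P=0: remaining (Q,S,T) ∈ {(1,0,0)} — 1.
  R=0, P=1: remaining (Q,S,T) ∈ {(0,0,0); (0,1,0); (1,0,0); (1,1,0)} — 4.
  R=0, P=0: remaining (Q,S,T) ∈ {(0,0,0); (0,1,0); (0,1,1); (1,0,0)} — 4.
Total: 0 + 1 + 4 + 4 = 9.

9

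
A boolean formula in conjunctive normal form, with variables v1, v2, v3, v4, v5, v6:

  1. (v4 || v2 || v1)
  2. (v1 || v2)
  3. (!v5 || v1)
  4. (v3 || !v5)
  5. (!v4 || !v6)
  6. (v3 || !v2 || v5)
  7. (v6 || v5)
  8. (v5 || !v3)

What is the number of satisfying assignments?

7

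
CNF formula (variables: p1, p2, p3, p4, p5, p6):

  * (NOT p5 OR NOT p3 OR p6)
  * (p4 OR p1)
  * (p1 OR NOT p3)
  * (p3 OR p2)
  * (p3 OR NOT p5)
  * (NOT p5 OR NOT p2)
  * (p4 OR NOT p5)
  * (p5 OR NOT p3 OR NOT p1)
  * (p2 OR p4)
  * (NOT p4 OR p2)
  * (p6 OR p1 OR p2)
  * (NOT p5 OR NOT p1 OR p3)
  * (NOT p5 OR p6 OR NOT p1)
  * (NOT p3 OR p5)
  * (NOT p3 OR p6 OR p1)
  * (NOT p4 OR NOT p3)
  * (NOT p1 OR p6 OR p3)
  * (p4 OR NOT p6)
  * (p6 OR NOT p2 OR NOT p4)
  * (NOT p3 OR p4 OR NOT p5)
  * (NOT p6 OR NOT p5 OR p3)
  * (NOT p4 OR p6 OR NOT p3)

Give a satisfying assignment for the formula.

p1=True  p2=True  p3=False  p4=True  p5=False  p6=True

Try p1 = True.
For the remaining variables, p2 = True, p3 = False, p4 = True, p5 = False, p6 = True works.
Every clause has at least one true literal under this assignment.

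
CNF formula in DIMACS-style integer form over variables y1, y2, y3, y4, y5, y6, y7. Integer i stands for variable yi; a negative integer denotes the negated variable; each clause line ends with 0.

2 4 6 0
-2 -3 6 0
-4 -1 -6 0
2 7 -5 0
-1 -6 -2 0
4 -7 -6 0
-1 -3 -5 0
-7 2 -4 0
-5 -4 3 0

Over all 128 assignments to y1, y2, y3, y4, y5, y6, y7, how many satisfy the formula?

Split on y2, then y4.
  y2=1, y4=1: y7 free; 5 ways for (y1,y3,y5,y6) × 2^1 = 10.
  y2=1, y4=0: y5 free; 6 ways for (y1,y3,y6,y7) × 2^1 = 12.
  y2=0, y4=1: y3 free; 3 ways for (y1,y5,y6,y7) × 2^1 = 6.
  y2=0, y4=0: remaining (y1,y3,y5,y6,y7) ∈ {(0,0,0,1,0); (0,1,0,1,0); (1,0,0,1,0); (1,1,0,1,0)} — 4.
Total: 10 + 12 + 6 + 4 = 32.

32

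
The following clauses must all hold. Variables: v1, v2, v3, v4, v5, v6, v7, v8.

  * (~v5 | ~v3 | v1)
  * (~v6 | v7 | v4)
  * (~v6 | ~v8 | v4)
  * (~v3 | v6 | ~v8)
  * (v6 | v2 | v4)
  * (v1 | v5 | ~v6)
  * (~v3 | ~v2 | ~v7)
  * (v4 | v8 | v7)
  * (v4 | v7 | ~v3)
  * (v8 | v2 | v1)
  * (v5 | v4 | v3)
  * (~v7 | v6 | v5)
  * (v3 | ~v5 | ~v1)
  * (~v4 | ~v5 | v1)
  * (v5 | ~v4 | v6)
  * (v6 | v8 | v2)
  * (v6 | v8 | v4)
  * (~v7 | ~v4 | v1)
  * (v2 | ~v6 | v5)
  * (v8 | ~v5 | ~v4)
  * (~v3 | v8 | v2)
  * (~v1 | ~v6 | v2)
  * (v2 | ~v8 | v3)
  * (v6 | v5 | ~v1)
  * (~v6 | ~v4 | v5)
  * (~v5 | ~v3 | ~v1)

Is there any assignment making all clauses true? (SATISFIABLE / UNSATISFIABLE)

SATISFIABLE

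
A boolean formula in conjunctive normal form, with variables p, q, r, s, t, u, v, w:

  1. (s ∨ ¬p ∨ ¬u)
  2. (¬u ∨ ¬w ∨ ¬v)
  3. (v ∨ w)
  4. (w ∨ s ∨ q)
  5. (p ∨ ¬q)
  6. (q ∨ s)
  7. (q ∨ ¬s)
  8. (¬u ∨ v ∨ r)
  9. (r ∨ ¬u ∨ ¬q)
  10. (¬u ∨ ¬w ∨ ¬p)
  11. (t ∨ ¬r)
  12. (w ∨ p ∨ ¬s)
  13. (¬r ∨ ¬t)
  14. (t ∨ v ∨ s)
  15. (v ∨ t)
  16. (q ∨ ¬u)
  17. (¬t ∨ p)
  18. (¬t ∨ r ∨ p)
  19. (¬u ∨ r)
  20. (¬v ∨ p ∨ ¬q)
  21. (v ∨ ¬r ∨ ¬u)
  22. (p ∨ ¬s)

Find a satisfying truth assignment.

p = True, q = True, r = False, s = True, t = False, u = False, v = True, w = True

Pure literal: u appears only negated; assign u = False.
Try p = True.
Set q = True and propagate.
For the remaining variables, r = False, s = True, t = False, v = True, w = True works.
Every clause has at least one true literal under this assignment.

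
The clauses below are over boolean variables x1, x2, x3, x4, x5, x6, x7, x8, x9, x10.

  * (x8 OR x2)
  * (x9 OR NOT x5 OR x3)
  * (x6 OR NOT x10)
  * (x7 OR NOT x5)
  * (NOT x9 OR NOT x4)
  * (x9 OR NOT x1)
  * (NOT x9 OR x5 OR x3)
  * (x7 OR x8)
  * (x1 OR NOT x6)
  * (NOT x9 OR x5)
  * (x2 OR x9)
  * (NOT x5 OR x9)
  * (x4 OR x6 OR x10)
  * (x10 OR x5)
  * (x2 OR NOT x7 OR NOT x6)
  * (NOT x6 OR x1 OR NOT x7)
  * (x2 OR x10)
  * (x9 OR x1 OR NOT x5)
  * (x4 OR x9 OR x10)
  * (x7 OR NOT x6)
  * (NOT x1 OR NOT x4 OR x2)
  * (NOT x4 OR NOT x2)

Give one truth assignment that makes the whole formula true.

x1=T, x2=T, x3=F, x4=F, x5=T, x6=T, x7=T, x8=T, x9=T, x10=T

Check each clause:
  1. (x8 OR x2) — x8 is true.
  2. (NOT x5 OR x3 OR x9) — x9 is true.
  3. (x6 OR NOT x10) — x6 is true.
  4. (NOT x5 OR x7) — x7 is true.
  5. (NOT x4 OR NOT x9) — NOT x4 is true.
  6. (NOT x1 OR x9) — x9 is true.
  7. (x3 OR x5 OR NOT x9) — x5 is true.
  8. (x7 OR x8) — x8 is true.
  9. (x1 OR NOT x6) — x1 is true.
  10. (x5 OR NOT x9) — x5 is true.
  11. (x2 OR x9) — x9 is true.
  12. (x9 OR NOT x5) — x9 is true.
  13. (x4 OR x10 OR x6) — x10 is true.
  14. (x5 OR x10) — x10 is true.
  15. (x2 OR NOT x7 OR NOT x6) — x2 is true.
  16. (NOT x7 OR x1 OR NOT x6) — x1 is true.
  17. (x10 OR x2) — x10 is true.
  18. (x9 OR NOT x5 OR x1) — x9 is true.
  19. (x10 OR x9 OR x4) — x9 is true.
  20. (NOT x6 OR x7) — x7 is true.
  21. (x2 OR NOT x4 OR NOT x1) — x2 is true.
  22. (NOT x4 OR NOT x2) — NOT x4 is true.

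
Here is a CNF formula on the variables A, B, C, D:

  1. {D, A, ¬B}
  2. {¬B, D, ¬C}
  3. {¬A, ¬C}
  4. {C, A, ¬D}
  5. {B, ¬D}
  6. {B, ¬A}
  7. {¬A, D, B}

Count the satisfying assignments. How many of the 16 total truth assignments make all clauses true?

5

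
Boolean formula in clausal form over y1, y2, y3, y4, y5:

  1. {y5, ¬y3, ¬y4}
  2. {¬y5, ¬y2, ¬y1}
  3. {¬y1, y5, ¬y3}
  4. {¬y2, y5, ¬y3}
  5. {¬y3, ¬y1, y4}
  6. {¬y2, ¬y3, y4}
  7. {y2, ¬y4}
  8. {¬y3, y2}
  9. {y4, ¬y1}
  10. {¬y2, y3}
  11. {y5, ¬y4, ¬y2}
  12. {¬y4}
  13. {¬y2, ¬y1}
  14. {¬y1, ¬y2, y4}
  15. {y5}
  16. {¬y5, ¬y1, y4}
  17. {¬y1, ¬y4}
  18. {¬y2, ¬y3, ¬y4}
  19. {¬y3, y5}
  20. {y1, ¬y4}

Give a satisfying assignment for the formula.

y1=0, y2=0, y3=0, y4=0, y5=1

(¬y4) is a unit clause, so y4 = False.
The clause (¬y1) is unit: y1 must be False.
(y5) is a unit clause, so y5 = True.
Branch on y2: take y2 = False.
  then y3 is forced to False.
Every clause has at least one true literal under this assignment.
Check each clause:
  1. {¬y3, ¬y4, y5} — ¬y3 is true.
  2. {¬y2, ¬y5, ¬y1} — ¬y2 is true.
  3. {¬y3, ¬y1, y5} — ¬y3 is true.
  4. {¬y2, ¬y3, y5} — ¬y3 is true.
  5. {¬y1, y4, ¬y3} — ¬y3 is true.
  6. {¬y3, y4, ¬y2} — ¬y3 is true.
  7. {¬y4, y2} — ¬y4 is true.
  8. {¬y3, y2} — ¬y3 is true.
  9. {y4, ¬y1} — ¬y1 is true.
  10. {y3, ¬y2} — ¬y2 is true.
  11. {¬y2, ¬y4, y5} — ¬y4 is true.
  12. {¬y4} — ¬y4 is true.
  13. {¬y2, ¬y1} — ¬y2 is true.
  14. {¬y2, y4, ¬y1} — ¬y1 is true.
  15. {y5} — y5 is true.
  16. {¬y5, ¬y1, y4} — ¬y1 is true.
  17. {¬y1, ¬y4} — ¬y4 is true.
  18. {¬y2, ¬y3, ¬y4} — ¬y4 is true.
  19. {¬y3, y5} — ¬y3 is true.
  20. {¬y4, y1} — ¬y4 is true.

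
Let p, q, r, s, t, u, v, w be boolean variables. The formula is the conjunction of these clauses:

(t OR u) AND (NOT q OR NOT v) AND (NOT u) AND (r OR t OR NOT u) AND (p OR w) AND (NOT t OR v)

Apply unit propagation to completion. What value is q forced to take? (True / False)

Unit clause (NOT u) sets u = False.
In (t OR u), u is now false; t must hold, so t = True.
(NOT t OR v): since t = True, the clause reduces to (v). v = True.
(NOT q OR NOT v) with v = True leaves only NOT q, so q = False.

False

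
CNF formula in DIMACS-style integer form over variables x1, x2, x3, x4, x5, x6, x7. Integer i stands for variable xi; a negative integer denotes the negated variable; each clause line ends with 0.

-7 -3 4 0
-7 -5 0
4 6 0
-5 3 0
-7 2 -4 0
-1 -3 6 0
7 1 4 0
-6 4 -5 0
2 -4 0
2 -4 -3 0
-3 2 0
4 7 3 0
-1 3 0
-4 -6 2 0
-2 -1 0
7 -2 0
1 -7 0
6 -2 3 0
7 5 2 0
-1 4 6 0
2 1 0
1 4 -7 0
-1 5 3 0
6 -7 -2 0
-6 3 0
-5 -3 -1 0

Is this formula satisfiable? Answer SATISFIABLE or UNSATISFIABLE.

UNSATISFIABLE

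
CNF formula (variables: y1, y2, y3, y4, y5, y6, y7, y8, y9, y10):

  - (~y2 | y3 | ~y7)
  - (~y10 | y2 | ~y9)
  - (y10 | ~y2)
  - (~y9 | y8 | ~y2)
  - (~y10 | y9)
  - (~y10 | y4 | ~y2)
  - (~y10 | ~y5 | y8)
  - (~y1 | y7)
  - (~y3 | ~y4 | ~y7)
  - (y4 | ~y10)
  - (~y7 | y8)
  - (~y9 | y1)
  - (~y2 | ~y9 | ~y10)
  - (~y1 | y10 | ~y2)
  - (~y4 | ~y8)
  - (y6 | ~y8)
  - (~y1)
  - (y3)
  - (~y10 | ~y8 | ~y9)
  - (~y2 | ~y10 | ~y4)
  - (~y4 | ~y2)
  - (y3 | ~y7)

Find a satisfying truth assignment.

Unit propagation: (~y1) forces y1 = False.
Unit propagation: (~y9) forces y9 = False.
Unit propagation: (~y10) forces y10 = False.
Unit propagation: (~y2) forces y2 = False.
(y3) is a unit clause, so y3 = True.
Pure literal: y6 appears only positively; assign y6 = True.
y7 occurs only negated in the remaining clauses — set y7 = False.
Try y4 = True.
  then y8 is forced to False.
y5 is now unconstrained; take y5 = False.
Every clause has at least one true literal under this assignment.

y1 = False, y2 = False, y3 = True, y4 = True, y5 = False, y6 = True, y7 = False, y8 = False, y9 = False, y10 = False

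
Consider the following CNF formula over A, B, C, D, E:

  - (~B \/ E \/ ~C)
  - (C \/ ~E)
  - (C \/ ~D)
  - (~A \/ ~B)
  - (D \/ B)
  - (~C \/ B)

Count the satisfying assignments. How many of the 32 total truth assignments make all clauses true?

3

The models are:
  A=0 B=1 C=0 D=0 E=0
  A=0 B=1 C=1 D=0 E=1
  A=0 B=1 C=1 D=1 E=1
That's 3 in total.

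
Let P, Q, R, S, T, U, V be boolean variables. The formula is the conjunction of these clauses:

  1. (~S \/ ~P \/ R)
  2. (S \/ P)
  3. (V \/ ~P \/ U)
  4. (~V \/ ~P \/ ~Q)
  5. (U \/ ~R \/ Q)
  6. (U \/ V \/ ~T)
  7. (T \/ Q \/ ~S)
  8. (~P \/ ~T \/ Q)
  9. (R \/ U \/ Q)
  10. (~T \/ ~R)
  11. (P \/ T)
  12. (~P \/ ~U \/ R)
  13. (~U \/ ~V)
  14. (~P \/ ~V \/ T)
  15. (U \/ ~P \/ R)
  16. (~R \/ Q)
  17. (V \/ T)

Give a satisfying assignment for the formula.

P=False  Q=False  R=False  S=True  T=True  U=True  V=False

Check each clause:
  1. (R \/ ~S \/ ~P) — ~P is true.
  2. (P \/ S) — S is true.
  3. (V \/ U \/ ~P) — U is true.
  4. (~Q \/ ~V \/ ~P) — ~V is true.
  5. (Q \/ U \/ ~R) — ~R is true.
  6. (U \/ ~T \/ V) — U is true.
  7. (~S \/ T \/ Q) — T is true.
  8. (Q \/ ~T \/ ~P) — ~P is true.
  9. (Q \/ U \/ R) — U is true.
  10. (~T \/ ~R) — ~R is true.
  11. (P \/ T) — T is true.
  12. (~P \/ R \/ ~U) — ~P is true.
  13. (~U \/ ~V) — ~V is true.
  14. (T \/ ~P \/ ~V) — ~V is true.
  15. (~P \/ R \/ U) — U is true.
  16. (~R \/ Q) — ~R is true.
  17. (V \/ T) — T is true.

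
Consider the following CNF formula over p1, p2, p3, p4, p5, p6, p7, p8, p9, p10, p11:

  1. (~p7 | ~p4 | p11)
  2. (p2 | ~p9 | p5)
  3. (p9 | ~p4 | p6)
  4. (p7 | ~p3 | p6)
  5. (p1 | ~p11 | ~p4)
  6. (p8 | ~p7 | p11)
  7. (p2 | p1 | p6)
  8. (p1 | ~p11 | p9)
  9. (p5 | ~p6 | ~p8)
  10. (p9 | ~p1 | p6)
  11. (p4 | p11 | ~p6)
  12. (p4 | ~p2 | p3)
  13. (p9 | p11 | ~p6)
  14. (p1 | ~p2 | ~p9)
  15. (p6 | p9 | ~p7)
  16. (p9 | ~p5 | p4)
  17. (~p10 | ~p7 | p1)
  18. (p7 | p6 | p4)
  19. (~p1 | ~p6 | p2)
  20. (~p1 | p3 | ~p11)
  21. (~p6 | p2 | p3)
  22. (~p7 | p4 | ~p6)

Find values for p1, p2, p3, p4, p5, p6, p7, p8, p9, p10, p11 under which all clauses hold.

p1 = 1, p2 = 1, p3 = 1, p4 = 1, p5 = 1, p6 = 1, p7 = 1, p8 = 1, p9 = 1, p10 = 0, p11 = 1

Check each clause:
  1. (p11 | ~p7 | ~p4) — p11 is true.
  2. (p2 | p5 | ~p9) — p2 is true.
  3. (p9 | ~p4 | p6) — p9 is true.
  4. (p6 | ~p3 | p7) — p6 is true.
  5. (~p4 | ~p11 | p1) — p1 is true.
  6. (~p7 | p11 | p8) — p8 is true.
  7. (p1 | p6 | p2) — p1 is true.
  8. (p1 | ~p11 | p9) — p1 is true.
  9. (~p6 | p5 | ~p8) — p5 is true.
  10. (~p1 | p9 | p6) — p9 is true.
  11. (p11 | ~p6 | p4) — p11 is true.
  12. (p3 | p4 | ~p2) — p3 is true.
  13. (~p6 | p11 | p9) — p9 is true.
  14. (~p2 | ~p9 | p1) — p1 is true.
  15. (p6 | ~p7 | p9) — p6 is true.
  16. (p4 | p9 | ~p5) — p9 is true.
  17. (p1 | ~p10 | ~p7) — ~p10 is true.
  18. (p4 | p7 | p6) — p4 is true.
  19. (p2 | ~p6 | ~p1) — p2 is true.
  20. (p3 | ~p1 | ~p11) — p3 is true.
  21. (p2 | p3 | ~p6) — p2 is true.
  22. (p4 | ~p7 | ~p6) — p4 is true.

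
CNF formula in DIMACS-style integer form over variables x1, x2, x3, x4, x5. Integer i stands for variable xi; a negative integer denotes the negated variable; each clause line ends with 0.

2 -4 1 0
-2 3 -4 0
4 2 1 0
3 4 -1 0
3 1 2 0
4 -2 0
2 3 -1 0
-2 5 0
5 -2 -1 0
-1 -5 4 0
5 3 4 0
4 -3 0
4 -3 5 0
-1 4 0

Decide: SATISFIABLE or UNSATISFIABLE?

SATISFIABLE

Branch on x1: take x1 = True.
  then x4 is forced to True.
Try x2 = True.
  then x3 is forced to True.
  then x5 is forced to True.
Every clause has at least one true literal under this assignment.
So x1 = T, x2 = T, x3 = T, x4 = T, x5 = T is a satisfying assignment.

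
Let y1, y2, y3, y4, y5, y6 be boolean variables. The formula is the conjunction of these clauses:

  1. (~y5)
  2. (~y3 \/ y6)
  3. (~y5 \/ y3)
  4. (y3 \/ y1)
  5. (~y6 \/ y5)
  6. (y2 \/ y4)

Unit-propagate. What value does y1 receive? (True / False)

(~y5) stands alone — y5 = False.
(~y6 \/ y5): since y5 = False, the clause reduces to (~y6). y6 = False.
In (y6 \/ ~y3), y6 is now false; ~y3 must hold, so y3 = False.
In (y1 \/ y3), y3 is now false; y1 must hold, so y1 = True.

True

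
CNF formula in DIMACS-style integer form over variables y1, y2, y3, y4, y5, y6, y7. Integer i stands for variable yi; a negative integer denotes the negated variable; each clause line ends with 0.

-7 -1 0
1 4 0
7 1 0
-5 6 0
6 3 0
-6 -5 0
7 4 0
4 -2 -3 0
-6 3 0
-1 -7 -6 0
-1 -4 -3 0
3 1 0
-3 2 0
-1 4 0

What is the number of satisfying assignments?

Satisfying assignments:
  y1=F y2=T y3=T y4=T y5=F y6=F y7=T
  y1=F y2=T y3=T y4=T y5=F y6=T y7=T
That's 2 in total.

2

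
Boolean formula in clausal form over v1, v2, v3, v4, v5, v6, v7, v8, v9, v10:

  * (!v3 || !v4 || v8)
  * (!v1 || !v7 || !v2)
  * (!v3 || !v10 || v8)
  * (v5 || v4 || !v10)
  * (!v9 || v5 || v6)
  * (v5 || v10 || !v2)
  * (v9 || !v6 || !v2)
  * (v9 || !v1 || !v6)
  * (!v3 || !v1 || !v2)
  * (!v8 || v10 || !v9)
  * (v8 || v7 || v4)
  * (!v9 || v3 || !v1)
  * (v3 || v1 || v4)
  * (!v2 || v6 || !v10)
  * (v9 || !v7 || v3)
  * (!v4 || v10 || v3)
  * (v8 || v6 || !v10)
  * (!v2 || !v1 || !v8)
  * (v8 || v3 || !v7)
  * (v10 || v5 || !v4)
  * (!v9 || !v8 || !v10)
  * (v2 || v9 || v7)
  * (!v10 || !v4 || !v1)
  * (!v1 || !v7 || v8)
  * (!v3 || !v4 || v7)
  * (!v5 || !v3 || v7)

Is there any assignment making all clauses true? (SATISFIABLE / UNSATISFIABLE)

SATISFIABLE

Try v1 = False.
Try v2 = False.
The remaining clauses are satisfied by v3 = True, v4 = False, v5 = False, v6 = True, v7 = True, v8 = True, v9 = False, v10 = False.
So v1=0  v2=0  v3=1  v4=0  v5=0  v6=1  v7=1  v8=1  v9=0  v10=0 is a satisfying assignment.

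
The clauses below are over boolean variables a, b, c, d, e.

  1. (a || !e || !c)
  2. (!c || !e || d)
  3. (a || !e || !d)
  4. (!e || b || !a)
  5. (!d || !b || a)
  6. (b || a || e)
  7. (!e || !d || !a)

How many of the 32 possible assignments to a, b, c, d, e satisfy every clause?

13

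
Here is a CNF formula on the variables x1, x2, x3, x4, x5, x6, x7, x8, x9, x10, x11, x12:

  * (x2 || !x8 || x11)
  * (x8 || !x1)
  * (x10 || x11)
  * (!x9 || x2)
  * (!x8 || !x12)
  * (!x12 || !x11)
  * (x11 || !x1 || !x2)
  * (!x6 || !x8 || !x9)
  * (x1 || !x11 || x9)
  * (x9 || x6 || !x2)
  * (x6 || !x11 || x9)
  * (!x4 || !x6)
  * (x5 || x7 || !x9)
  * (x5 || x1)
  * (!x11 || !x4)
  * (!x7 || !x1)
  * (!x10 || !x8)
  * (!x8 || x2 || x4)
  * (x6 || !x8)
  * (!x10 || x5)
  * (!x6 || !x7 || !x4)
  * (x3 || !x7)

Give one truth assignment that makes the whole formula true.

Pure literal: x5 appears only positively; assign x5 = True.
x12 occurs only negated in the remaining clauses — set x12 = False.
Branch on x1: take x1 = False.
Try x2 = True.
Try x3 = False.
  then x7 is forced to False.
The remaining clauses are satisfied by x4 = False, x6 = True, x8 = False, x9 = False, x10 = True, x11 = False.

x1=False, x2=True, x3=False, x4=False, x5=True, x6=True, x7=False, x8=False, x9=False, x10=True, x11=False, x12=False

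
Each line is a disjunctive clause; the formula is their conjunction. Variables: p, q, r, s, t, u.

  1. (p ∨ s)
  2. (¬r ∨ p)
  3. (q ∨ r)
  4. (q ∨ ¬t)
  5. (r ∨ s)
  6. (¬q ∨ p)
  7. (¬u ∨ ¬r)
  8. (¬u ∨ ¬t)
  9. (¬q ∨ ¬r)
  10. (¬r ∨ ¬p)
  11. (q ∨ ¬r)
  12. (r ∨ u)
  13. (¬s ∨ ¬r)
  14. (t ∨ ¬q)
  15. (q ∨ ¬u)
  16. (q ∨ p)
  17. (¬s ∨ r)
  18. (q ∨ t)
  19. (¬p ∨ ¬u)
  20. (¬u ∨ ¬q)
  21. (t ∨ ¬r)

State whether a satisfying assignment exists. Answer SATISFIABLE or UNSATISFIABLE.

r = True:
  propagation gives p=True; an empty clause results — contradiction.
r = False:
  propagation gives q=True, s=True; an empty clause results — contradiction.
Every branch closes, so no satisfying assignment exists.

UNSATISFIABLE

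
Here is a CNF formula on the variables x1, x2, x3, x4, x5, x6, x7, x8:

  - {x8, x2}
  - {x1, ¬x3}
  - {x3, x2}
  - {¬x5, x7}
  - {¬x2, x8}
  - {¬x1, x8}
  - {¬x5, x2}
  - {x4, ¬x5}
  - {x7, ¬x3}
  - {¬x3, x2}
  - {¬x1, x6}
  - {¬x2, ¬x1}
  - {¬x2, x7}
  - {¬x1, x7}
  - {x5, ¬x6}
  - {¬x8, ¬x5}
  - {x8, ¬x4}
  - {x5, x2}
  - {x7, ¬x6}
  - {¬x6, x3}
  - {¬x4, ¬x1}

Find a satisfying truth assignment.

x7 occurs only positively in the remaining clauses — set x7 = True.
Try x1 = False.
  then x3 is forced to False.
  then x2 is forced to True.
  then x8 is forced to True.
  then x5 is forced to False.
  then x6 is forced to False.
x4 is now unconstrained; take x4 = True.
Every clause has at least one true literal under this assignment.

x1=F, x2=T, x3=F, x4=T, x5=F, x6=F, x7=T, x8=T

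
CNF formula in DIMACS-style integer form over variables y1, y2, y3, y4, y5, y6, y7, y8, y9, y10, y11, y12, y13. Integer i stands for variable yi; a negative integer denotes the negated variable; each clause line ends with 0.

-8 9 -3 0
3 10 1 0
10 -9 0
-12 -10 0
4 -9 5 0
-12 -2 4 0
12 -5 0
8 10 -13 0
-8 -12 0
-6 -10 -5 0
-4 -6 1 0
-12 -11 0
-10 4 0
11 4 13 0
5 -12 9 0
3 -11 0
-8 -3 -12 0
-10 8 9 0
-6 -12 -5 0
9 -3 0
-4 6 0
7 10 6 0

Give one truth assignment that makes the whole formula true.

y1 = True, y2 = False, y3 = False, y4 = True, y5 = False, y6 = True, y7 = False, y8 = True, y9 = True, y10 = True, y11 = False, y12 = False, y13 = True

y1 occurs only positively in the remaining clauses — set y1 = True.
Pure literal: y2 appears only negated; assign y2 = False.
Try y3 = False.
  then y11 is forced to False.
Branch on y4: take y4 = True.
  then y6 is forced to True.
Try y5 = False.
The remaining clauses are satisfied by y7 = False, y8 = True, y9 = True, y10 = True, y12 = False, y13 = True.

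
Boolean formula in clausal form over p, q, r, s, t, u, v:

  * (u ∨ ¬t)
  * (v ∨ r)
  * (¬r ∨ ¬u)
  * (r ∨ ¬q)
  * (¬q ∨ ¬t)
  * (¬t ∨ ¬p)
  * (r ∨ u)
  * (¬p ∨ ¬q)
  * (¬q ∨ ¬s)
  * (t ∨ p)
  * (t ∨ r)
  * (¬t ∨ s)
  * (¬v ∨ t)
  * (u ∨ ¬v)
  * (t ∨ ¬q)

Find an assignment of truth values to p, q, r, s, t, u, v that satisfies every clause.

p=0, q=0, r=0, s=1, t=1, u=1, v=1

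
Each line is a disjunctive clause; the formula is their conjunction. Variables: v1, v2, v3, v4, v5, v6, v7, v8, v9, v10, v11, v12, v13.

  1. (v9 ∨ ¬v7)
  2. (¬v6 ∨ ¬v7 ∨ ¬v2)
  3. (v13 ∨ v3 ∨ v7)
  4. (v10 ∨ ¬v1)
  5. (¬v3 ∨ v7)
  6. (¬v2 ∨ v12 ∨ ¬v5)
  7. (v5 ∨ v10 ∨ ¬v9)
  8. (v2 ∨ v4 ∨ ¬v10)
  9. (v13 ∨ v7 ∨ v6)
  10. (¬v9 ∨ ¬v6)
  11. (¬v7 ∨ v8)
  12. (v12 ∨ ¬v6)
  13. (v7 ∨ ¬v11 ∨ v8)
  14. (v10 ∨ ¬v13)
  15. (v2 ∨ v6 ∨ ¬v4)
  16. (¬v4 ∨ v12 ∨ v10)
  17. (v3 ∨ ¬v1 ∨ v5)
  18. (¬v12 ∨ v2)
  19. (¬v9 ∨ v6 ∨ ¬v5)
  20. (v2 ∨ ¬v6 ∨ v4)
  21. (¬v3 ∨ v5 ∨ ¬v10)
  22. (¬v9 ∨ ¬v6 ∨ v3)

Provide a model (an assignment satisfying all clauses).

v1=False, v2=True, v3=False, v4=True, v5=False, v6=False, v7=False, v8=True, v9=True, v10=True, v11=False, v12=True, v13=True

Check each clause:
  1. (¬v7 ∨ v9) — ¬v7 is true.
  2. (¬v6 ∨ ¬v2 ∨ ¬v7) — ¬v7 is true.
  3. (v7 ∨ v13 ∨ v3) — v13 is true.
  4. (v10 ∨ ¬v1) — v10 is true.
  5. (v7 ∨ ¬v3) — ¬v3 is true.
  6. (v12 ∨ ¬v5 ∨ ¬v2) — ¬v5 is true.
  7. (v10 ∨ v5 ∨ ¬v9) — v10 is true.
  8. (¬v10 ∨ v2 ∨ v4) — v2 is true.
  9. (v6 ∨ v13 ∨ v7) — v13 is true.
  10. (¬v6 ∨ ¬v9) — ¬v6 is true.
  11. (v8 ∨ ¬v7) — v8 is true.
  12. (¬v6 ∨ v12) — ¬v6 is true.
  13. (v7 ∨ v8 ∨ ¬v11) — v8 is true.
  14. (v10 ∨ ¬v13) — v10 is true.
  15. (¬v4 ∨ v6 ∨ v2) — v2 is true.
  16. (v12 ∨ ¬v4 ∨ v10) — v10 is true.
  17. (¬v1 ∨ v3 ∨ v5) — ¬v1 is true.
  18. (¬v12 ∨ v2) — v2 is true.
  19. (¬v9 ∨ ¬v5 ∨ v6) — ¬v5 is true.
  20. (v4 ∨ ¬v6 ∨ v2) — ¬v6 is true.
  21. (¬v3 ∨ ¬v10 ∨ v5) — ¬v3 is true.
  22. (¬v6 ∨ ¬v9 ∨ v3) — ¬v6 is true.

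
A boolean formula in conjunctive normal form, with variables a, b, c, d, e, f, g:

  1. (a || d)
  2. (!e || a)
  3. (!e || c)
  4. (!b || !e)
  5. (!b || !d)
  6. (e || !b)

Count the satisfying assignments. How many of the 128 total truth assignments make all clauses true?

Split on e, then b.
  e=T, b=T: a clause becomes empty — 0.
  e=T, b=F: forces a=T; c=T; d, f, g free → 2^3 = 8.
  e=F, b=T: a clause becomes empty — 0.
  e=F, b=F: c, f, g free; 3 ways for (a,d) × 2^3 = 24.
Total: 0 + 8 + 0 + 24 = 32.

32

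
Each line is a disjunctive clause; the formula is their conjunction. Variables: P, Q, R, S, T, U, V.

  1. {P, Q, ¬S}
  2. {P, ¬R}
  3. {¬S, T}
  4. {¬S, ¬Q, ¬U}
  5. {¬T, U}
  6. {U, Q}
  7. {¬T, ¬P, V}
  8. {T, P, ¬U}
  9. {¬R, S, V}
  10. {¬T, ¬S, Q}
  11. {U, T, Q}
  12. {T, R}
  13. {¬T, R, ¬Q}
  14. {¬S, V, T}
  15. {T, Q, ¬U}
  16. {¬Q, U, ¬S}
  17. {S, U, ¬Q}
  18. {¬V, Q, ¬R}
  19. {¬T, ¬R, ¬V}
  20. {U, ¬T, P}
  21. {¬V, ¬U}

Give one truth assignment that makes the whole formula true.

P = False  Q = False  R = False  S = False  T = True  U = True  V = False

Set P = False and propagate.
  then R is forced to False.
  then T is forced to True.
  then U is forced to True.
  then Q is forced to False.
  then S is forced to False.
  then V is forced to False.
Check each clause:
  1. {P, Q, ¬S} — ¬S is true.
  2. {P, ¬R} — ¬R is true.
  3. {¬S, T} — ¬S is true.
  4. {¬U, ¬Q, ¬S} — ¬S is true.
  5. {U, ¬T} — U is true.
  6. {Q, U} — U is true.
  7. {V, ¬T, ¬P} — ¬P is true.
  8. {P, ¬U, T} — T is true.
  9. {V, ¬R, S} — ¬R is true.
  10. {Q, ¬T, ¬S} — ¬S is true.
  11. {Q, U, T} — T is true.
  12. {T, R} — T is true.
  13. {¬T, ¬Q, R} — ¬Q is true.
  14. {¬S, V, T} — ¬S is true.
  15. {¬U, Q, T} — T is true.
  16. {¬Q, ¬S, U} — ¬S is true.
  17. {S, ¬Q, U} — ¬Q is true.
  18. {Q, ¬V, ¬R} — ¬V is true.
  19. {¬V, ¬T, ¬R} — ¬V is true.
  20. {¬T, P, U} — U is true.
  21. {¬V, ¬U} — ¬V is true.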